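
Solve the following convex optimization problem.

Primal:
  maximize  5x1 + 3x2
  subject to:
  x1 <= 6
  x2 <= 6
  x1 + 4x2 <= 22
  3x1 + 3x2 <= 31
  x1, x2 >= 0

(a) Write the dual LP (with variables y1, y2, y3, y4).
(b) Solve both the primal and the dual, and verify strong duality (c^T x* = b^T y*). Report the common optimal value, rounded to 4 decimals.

The standard primal-dual pair for 'max c^T x s.t. A x <= b, x >= 0' is:
  Dual:  min b^T y  s.t.  A^T y >= c,  y >= 0.

So the dual LP is:
  minimize  6y1 + 6y2 + 22y3 + 31y4
  subject to:
    y1 + y3 + 3y4 >= 5
    y2 + 4y3 + 3y4 >= 3
    y1, y2, y3, y4 >= 0

Solving the primal: x* = (6, 4).
  primal value c^T x* = 42.
Solving the dual: y* = (4.25, 0, 0.75, 0).
  dual value b^T y* = 42.
Strong duality: c^T x* = b^T y*. Confirmed.

42


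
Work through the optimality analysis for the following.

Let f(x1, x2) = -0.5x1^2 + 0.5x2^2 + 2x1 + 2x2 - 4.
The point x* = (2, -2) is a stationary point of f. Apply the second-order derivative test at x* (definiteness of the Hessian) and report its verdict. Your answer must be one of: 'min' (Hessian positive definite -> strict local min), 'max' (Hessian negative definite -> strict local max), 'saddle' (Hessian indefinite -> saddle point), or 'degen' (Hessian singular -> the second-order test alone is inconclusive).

Compute the Hessian H = grad^2 f:
  H = [[-1, 0], [0, 1]]
Verify stationarity: grad f(x*) = H x* + g = (0, 0).
Eigenvalues of H: -1, 1.
Eigenvalues have mixed signs, so H is indefinite -> x* is a saddle point.

saddle


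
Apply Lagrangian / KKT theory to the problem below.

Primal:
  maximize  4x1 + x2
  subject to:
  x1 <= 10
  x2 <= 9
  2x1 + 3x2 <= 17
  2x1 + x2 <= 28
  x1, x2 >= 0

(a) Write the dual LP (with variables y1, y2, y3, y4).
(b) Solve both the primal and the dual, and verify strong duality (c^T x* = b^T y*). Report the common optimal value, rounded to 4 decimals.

The standard primal-dual pair for 'max c^T x s.t. A x <= b, x >= 0' is:
  Dual:  min b^T y  s.t.  A^T y >= c,  y >= 0.

So the dual LP is:
  minimize  10y1 + 9y2 + 17y3 + 28y4
  subject to:
    y1 + 2y3 + 2y4 >= 4
    y2 + 3y3 + y4 >= 1
    y1, y2, y3, y4 >= 0

Solving the primal: x* = (8.5, 0).
  primal value c^T x* = 34.
Solving the dual: y* = (0, 0, 2, 0).
  dual value b^T y* = 34.
Strong duality: c^T x* = b^T y*. Confirmed.

34


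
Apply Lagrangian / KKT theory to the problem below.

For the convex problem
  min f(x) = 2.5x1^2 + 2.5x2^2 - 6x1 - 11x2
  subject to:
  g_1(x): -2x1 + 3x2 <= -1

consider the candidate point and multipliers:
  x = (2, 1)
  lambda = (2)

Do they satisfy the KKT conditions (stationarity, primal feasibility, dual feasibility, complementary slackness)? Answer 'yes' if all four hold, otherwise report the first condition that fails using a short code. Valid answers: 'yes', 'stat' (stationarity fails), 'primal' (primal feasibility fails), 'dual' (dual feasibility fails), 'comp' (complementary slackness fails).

Gradient of f: grad f(x) = Q x + c = (4, -6)
Constraint values g_i(x) = a_i^T x - b_i:
  g_1((2, 1)) = 0
Stationarity residual: grad f(x) + sum_i lambda_i a_i = (0, 0)
  -> stationarity OK
Primal feasibility (all g_i <= 0): OK
Dual feasibility (all lambda_i >= 0): OK
Complementary slackness (lambda_i * g_i(x) = 0 for all i): OK

Verdict: yes, KKT holds.

yes


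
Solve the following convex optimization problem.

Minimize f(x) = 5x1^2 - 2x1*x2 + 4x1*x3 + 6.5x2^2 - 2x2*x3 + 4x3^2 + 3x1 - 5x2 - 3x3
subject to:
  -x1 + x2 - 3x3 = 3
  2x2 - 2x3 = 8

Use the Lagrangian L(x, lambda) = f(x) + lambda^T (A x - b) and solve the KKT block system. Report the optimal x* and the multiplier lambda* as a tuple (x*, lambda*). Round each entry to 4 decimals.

Form the Lagrangian:
  L(x, lambda) = (1/2) x^T Q x + c^T x + lambda^T (A x - b)
Stationarity (grad_x L = 0): Q x + c + A^T lambda = 0.
Primal feasibility: A x = b.

This gives the KKT block system:
  [ Q   A^T ] [ x     ]   [-c ]
  [ A    0  ] [ lambda ] = [ b ]

Solving the linear system:
  x*      = (2.1429, 3.4286, -0.5714)
  lambda* = (15.2857, -25.8571)
  f(x*)   = 76

x* = (2.1429, 3.4286, -0.5714), lambda* = (15.2857, -25.8571)


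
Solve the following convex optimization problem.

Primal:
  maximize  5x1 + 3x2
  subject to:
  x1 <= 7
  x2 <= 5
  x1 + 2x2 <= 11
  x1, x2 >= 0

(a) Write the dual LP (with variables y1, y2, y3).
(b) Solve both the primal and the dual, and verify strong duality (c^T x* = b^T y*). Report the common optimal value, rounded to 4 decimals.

The standard primal-dual pair for 'max c^T x s.t. A x <= b, x >= 0' is:
  Dual:  min b^T y  s.t.  A^T y >= c,  y >= 0.

So the dual LP is:
  minimize  7y1 + 5y2 + 11y3
  subject to:
    y1 + y3 >= 5
    y2 + 2y3 >= 3
    y1, y2, y3 >= 0

Solving the primal: x* = (7, 2).
  primal value c^T x* = 41.
Solving the dual: y* = (3.5, 0, 1.5).
  dual value b^T y* = 41.
Strong duality: c^T x* = b^T y*. Confirmed.

41


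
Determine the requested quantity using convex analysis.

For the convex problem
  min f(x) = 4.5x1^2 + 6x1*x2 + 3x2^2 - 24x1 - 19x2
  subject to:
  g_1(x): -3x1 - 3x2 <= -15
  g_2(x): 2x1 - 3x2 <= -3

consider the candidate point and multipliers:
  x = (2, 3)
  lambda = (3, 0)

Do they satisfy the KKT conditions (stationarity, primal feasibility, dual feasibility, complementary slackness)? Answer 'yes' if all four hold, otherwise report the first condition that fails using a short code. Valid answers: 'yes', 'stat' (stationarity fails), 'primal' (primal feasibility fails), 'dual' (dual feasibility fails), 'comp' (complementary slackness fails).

Gradient of f: grad f(x) = Q x + c = (12, 11)
Constraint values g_i(x) = a_i^T x - b_i:
  g_1((2, 3)) = 0
  g_2((2, 3)) = -2
Stationarity residual: grad f(x) + sum_i lambda_i a_i = (3, 2)
  -> stationarity FAILS
Primal feasibility (all g_i <= 0): OK
Dual feasibility (all lambda_i >= 0): OK
Complementary slackness (lambda_i * g_i(x) = 0 for all i): OK

Verdict: the first failing condition is stationarity -> stat.

stat


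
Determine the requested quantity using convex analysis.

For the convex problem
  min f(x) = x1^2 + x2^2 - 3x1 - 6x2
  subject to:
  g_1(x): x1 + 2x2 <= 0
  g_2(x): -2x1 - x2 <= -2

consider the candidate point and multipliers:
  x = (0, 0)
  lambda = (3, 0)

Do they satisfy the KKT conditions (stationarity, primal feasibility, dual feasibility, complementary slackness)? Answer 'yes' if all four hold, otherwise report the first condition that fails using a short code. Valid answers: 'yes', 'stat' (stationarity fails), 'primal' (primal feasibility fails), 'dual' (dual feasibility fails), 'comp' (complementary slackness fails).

Gradient of f: grad f(x) = Q x + c = (-3, -6)
Constraint values g_i(x) = a_i^T x - b_i:
  g_1((0, 0)) = 0
  g_2((0, 0)) = 2
Stationarity residual: grad f(x) + sum_i lambda_i a_i = (0, 0)
  -> stationarity OK
Primal feasibility (all g_i <= 0): FAILS
Dual feasibility (all lambda_i >= 0): OK
Complementary slackness (lambda_i * g_i(x) = 0 for all i): OK

Verdict: the first failing condition is primal_feasibility -> primal.

primal


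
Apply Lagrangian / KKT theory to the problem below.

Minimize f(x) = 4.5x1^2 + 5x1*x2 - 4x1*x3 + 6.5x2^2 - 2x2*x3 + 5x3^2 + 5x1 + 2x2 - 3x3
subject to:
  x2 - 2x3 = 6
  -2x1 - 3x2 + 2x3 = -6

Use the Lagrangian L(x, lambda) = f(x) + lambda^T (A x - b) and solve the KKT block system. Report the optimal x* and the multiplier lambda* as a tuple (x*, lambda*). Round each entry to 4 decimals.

Form the Lagrangian:
  L(x, lambda) = (1/2) x^T Q x + c^T x + lambda^T (A x - b)
Stationarity (grad_x L = 0): Q x + c + A^T lambda = 0.
Primal feasibility: A x = b.

This gives the KKT block system:
  [ Q   A^T ] [ x     ]   [-c ]
  [ A    0  ] [ lambda ] = [ b ]

Solving the linear system:
  x*      = (-1.5455, 1.5455, -2.2273)
  lambda* = (-7.2273, 3.8636)
  f(x*)   = 34.2955

x* = (-1.5455, 1.5455, -2.2273), lambda* = (-7.2273, 3.8636)


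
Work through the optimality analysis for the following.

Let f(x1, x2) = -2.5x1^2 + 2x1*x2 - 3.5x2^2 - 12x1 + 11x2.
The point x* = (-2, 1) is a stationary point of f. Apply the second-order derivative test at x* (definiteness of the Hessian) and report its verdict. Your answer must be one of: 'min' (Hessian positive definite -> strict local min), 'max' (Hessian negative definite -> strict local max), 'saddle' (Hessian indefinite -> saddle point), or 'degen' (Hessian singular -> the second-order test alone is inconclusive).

Compute the Hessian H = grad^2 f:
  H = [[-5, 2], [2, -7]]
Verify stationarity: grad f(x*) = H x* + g = (0, 0).
Eigenvalues of H: -8.2361, -3.7639.
Both eigenvalues < 0, so H is negative definite -> x* is a strict local max.

max


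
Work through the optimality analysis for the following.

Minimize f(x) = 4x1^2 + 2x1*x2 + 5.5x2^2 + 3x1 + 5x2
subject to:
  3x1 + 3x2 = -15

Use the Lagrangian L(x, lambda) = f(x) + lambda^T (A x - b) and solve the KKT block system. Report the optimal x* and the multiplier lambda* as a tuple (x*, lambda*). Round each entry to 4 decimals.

Form the Lagrangian:
  L(x, lambda) = (1/2) x^T Q x + c^T x + lambda^T (A x - b)
Stationarity (grad_x L = 0): Q x + c + A^T lambda = 0.
Primal feasibility: A x = b.

This gives the KKT block system:
  [ Q   A^T ] [ x     ]   [-c ]
  [ A    0  ] [ lambda ] = [ b ]

Solving the linear system:
  x*      = (-2.8667, -2.1333)
  lambda* = (8.0667)
  f(x*)   = 50.8667

x* = (-2.8667, -2.1333), lambda* = (8.0667)


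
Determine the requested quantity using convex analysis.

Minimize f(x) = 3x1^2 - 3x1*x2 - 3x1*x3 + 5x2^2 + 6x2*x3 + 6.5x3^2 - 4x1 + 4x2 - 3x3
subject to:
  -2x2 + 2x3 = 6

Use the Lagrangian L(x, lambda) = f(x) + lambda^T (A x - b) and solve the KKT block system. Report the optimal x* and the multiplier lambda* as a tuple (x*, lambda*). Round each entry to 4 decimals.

Form the Lagrangian:
  L(x, lambda) = (1/2) x^T Q x + c^T x + lambda^T (A x - b)
Stationarity (grad_x L = 0): Q x + c + A^T lambda = 0.
Primal feasibility: A x = b.

This gives the KKT block system:
  [ Q   A^T ] [ x     ]   [-c ]
  [ A    0  ] [ lambda ] = [ b ]

Solving the linear system:
  x*      = (0.6149, -1.5517, 1.4483)
  lambda* = (-2.3362)
  f(x*)   = 0.5029

x* = (0.6149, -1.5517, 1.4483), lambda* = (-2.3362)


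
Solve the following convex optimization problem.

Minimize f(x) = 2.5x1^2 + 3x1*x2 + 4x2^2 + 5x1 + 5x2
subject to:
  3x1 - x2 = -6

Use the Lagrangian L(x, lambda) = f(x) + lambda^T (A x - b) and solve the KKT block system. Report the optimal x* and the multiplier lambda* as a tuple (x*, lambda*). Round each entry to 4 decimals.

Form the Lagrangian:
  L(x, lambda) = (1/2) x^T Q x + c^T x + lambda^T (A x - b)
Stationarity (grad_x L = 0): Q x + c + A^T lambda = 0.
Primal feasibility: A x = b.

This gives the KKT block system:
  [ Q   A^T ] [ x     ]   [-c ]
  [ A    0  ] [ lambda ] = [ b ]

Solving the linear system:
  x*      = (-1.9158, 0.2526)
  lambda* = (1.2737)
  f(x*)   = -0.3368

x* = (-1.9158, 0.2526), lambda* = (1.2737)


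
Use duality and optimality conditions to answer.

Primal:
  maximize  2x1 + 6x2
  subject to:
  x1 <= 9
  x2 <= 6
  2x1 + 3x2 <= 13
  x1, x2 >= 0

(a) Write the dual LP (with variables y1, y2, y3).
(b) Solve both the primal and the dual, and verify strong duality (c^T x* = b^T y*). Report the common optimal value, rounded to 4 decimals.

The standard primal-dual pair for 'max c^T x s.t. A x <= b, x >= 0' is:
  Dual:  min b^T y  s.t.  A^T y >= c,  y >= 0.

So the dual LP is:
  minimize  9y1 + 6y2 + 13y3
  subject to:
    y1 + 2y3 >= 2
    y2 + 3y3 >= 6
    y1, y2, y3 >= 0

Solving the primal: x* = (0, 4.3333).
  primal value c^T x* = 26.
Solving the dual: y* = (0, 0, 2).
  dual value b^T y* = 26.
Strong duality: c^T x* = b^T y*. Confirmed.

26


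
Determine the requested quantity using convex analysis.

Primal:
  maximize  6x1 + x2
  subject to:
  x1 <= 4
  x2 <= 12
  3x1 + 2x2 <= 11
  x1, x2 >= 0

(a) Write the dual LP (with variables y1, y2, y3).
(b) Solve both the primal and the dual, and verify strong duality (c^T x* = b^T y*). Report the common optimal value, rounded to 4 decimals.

The standard primal-dual pair for 'max c^T x s.t. A x <= b, x >= 0' is:
  Dual:  min b^T y  s.t.  A^T y >= c,  y >= 0.

So the dual LP is:
  minimize  4y1 + 12y2 + 11y3
  subject to:
    y1 + 3y3 >= 6
    y2 + 2y3 >= 1
    y1, y2, y3 >= 0

Solving the primal: x* = (3.6667, 0).
  primal value c^T x* = 22.
Solving the dual: y* = (0, 0, 2).
  dual value b^T y* = 22.
Strong duality: c^T x* = b^T y*. Confirmed.

22


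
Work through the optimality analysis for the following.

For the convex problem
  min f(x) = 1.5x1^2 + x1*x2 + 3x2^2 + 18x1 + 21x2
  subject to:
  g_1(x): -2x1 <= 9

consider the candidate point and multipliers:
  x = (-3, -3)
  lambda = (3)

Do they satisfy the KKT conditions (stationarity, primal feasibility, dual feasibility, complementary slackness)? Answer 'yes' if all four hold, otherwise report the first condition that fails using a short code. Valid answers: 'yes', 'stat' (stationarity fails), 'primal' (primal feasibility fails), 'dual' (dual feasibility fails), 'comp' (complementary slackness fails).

Gradient of f: grad f(x) = Q x + c = (6, 0)
Constraint values g_i(x) = a_i^T x - b_i:
  g_1((-3, -3)) = -3
Stationarity residual: grad f(x) + sum_i lambda_i a_i = (0, 0)
  -> stationarity OK
Primal feasibility (all g_i <= 0): OK
Dual feasibility (all lambda_i >= 0): OK
Complementary slackness (lambda_i * g_i(x) = 0 for all i): FAILS

Verdict: the first failing condition is complementary_slackness -> comp.

comp


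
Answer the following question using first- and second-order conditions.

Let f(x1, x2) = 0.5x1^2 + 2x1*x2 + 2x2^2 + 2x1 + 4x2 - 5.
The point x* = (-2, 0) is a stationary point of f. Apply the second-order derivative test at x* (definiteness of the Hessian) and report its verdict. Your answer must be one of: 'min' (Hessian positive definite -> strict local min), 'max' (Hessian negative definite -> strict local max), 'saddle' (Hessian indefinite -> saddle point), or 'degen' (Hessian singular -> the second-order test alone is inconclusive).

Compute the Hessian H = grad^2 f:
  H = [[1, 2], [2, 4]]
Verify stationarity: grad f(x*) = H x* + g = (0, 0).
Eigenvalues of H: 0, 5.
H has a zero eigenvalue (singular; positive semidefinite but not definite), so H is neither positive definite, negative definite, nor indefinite. The second-order test alone is inconclusive -> degen.
(Indeed, f is constant along the null direction of H through x*, so x* is not a strict local extremum.)

degen


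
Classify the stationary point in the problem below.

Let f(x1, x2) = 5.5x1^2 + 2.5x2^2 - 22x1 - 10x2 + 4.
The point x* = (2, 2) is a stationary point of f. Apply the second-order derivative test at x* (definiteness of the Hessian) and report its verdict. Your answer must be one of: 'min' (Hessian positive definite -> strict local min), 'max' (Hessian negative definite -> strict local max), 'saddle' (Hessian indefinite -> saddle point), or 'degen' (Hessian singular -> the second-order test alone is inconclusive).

Compute the Hessian H = grad^2 f:
  H = [[11, 0], [0, 5]]
Verify stationarity: grad f(x*) = H x* + g = (0, 0).
Eigenvalues of H: 5, 11.
Both eigenvalues > 0, so H is positive definite -> x* is a strict local min.

min


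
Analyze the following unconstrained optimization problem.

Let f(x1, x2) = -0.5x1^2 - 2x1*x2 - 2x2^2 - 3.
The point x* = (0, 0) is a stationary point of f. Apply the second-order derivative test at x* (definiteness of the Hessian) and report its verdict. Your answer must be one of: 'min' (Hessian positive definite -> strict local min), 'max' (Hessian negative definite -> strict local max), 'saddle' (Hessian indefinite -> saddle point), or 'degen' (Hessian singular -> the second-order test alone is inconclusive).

Compute the Hessian H = grad^2 f:
  H = [[-1, -2], [-2, -4]]
Verify stationarity: grad f(x*) = H x* + g = (0, 0).
Eigenvalues of H: -5, 0.
H has a zero eigenvalue (singular; negative semidefinite but not definite), so H is neither positive definite, negative definite, nor indefinite. The second-order test alone is inconclusive -> degen.
(Indeed, f is constant along the null direction of H through x*, so x* is not a strict local extremum.)

degen


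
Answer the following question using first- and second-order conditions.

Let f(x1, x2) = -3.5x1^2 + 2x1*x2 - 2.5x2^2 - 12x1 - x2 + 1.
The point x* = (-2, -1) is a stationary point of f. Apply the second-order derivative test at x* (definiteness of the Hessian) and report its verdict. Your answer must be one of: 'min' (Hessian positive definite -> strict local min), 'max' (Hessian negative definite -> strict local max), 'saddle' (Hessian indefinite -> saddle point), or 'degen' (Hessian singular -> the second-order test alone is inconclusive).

Compute the Hessian H = grad^2 f:
  H = [[-7, 2], [2, -5]]
Verify stationarity: grad f(x*) = H x* + g = (0, 0).
Eigenvalues of H: -8.2361, -3.7639.
Both eigenvalues < 0, so H is negative definite -> x* is a strict local max.

max


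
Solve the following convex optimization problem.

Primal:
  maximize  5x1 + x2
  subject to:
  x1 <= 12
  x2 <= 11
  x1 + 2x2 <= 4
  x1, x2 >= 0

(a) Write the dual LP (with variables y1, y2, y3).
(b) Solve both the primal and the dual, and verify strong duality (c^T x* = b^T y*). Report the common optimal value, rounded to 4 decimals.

The standard primal-dual pair for 'max c^T x s.t. A x <= b, x >= 0' is:
  Dual:  min b^T y  s.t.  A^T y >= c,  y >= 0.

So the dual LP is:
  minimize  12y1 + 11y2 + 4y3
  subject to:
    y1 + y3 >= 5
    y2 + 2y3 >= 1
    y1, y2, y3 >= 0

Solving the primal: x* = (4, 0).
  primal value c^T x* = 20.
Solving the dual: y* = (0, 0, 5).
  dual value b^T y* = 20.
Strong duality: c^T x* = b^T y*. Confirmed.

20


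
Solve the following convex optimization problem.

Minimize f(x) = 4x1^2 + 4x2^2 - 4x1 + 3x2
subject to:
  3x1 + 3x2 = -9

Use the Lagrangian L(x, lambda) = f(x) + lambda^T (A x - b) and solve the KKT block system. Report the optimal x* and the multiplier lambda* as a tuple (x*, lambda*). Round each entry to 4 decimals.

Form the Lagrangian:
  L(x, lambda) = (1/2) x^T Q x + c^T x + lambda^T (A x - b)
Stationarity (grad_x L = 0): Q x + c + A^T lambda = 0.
Primal feasibility: A x = b.

This gives the KKT block system:
  [ Q   A^T ] [ x     ]   [-c ]
  [ A    0  ] [ lambda ] = [ b ]

Solving the linear system:
  x*      = (-1.0625, -1.9375)
  lambda* = (4.1667)
  f(x*)   = 17.9688

x* = (-1.0625, -1.9375), lambda* = (4.1667)


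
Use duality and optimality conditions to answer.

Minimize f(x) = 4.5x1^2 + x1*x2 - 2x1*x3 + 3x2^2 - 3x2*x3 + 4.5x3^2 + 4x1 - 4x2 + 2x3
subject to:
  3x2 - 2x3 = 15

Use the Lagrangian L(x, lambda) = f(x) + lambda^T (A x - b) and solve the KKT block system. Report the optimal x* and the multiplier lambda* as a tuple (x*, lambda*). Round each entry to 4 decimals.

Form the Lagrangian:
  L(x, lambda) = (1/2) x^T Q x + c^T x + lambda^T (A x - b)
Stationarity (grad_x L = 0): Q x + c + A^T lambda = 0.
Primal feasibility: A x = b.

This gives the KKT block system:
  [ Q   A^T ] [ x     ]   [-c ]
  [ A    0  ] [ lambda ] = [ b ]

Solving the linear system:
  x*      = (-1.1124, 4.4942, -0.7587)
  lambda* = (-8.043)
  f(x*)   = 48.3504

x* = (-1.1124, 4.4942, -0.7587), lambda* = (-8.043)


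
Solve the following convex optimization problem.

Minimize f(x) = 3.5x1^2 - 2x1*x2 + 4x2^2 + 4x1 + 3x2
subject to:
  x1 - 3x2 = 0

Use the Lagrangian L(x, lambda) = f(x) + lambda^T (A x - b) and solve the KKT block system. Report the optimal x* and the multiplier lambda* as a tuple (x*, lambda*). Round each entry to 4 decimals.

Form the Lagrangian:
  L(x, lambda) = (1/2) x^T Q x + c^T x + lambda^T (A x - b)
Stationarity (grad_x L = 0): Q x + c + A^T lambda = 0.
Primal feasibility: A x = b.

This gives the KKT block system:
  [ Q   A^T ] [ x     ]   [-c ]
  [ A    0  ] [ lambda ] = [ b ]

Solving the linear system:
  x*      = (-0.7627, -0.2542)
  lambda* = (0.8305)
  f(x*)   = -1.9068

x* = (-0.7627, -0.2542), lambda* = (0.8305)


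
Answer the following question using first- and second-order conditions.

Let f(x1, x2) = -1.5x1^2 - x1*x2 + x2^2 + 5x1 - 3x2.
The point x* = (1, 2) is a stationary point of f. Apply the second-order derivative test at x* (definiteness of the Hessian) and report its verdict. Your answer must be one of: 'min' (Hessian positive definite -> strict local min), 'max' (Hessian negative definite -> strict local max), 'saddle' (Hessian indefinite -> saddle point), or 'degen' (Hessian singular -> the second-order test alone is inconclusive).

Compute the Hessian H = grad^2 f:
  H = [[-3, -1], [-1, 2]]
Verify stationarity: grad f(x*) = H x* + g = (0, 0).
Eigenvalues of H: -3.1926, 2.1926.
Eigenvalues have mixed signs, so H is indefinite -> x* is a saddle point.

saddle


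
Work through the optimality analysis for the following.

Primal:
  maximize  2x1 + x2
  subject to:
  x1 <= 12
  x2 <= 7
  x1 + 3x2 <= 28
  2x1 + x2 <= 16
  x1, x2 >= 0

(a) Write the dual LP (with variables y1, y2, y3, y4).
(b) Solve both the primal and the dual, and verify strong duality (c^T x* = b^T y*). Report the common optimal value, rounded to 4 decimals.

The standard primal-dual pair for 'max c^T x s.t. A x <= b, x >= 0' is:
  Dual:  min b^T y  s.t.  A^T y >= c,  y >= 0.

So the dual LP is:
  minimize  12y1 + 7y2 + 28y3 + 16y4
  subject to:
    y1 + y3 + 2y4 >= 2
    y2 + 3y3 + y4 >= 1
    y1, y2, y3, y4 >= 0

Solving the primal: x* = (4.5, 7).
  primal value c^T x* = 16.
Solving the dual: y* = (0, 0, 0, 1).
  dual value b^T y* = 16.
Strong duality: c^T x* = b^T y*. Confirmed.

16


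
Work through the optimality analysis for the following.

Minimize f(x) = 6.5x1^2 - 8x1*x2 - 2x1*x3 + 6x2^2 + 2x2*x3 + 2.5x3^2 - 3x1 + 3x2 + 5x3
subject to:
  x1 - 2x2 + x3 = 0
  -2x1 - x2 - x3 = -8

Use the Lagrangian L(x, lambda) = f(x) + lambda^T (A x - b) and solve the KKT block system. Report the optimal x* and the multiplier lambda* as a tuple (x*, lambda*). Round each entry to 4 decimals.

Form the Lagrangian:
  L(x, lambda) = (1/2) x^T Q x + c^T x + lambda^T (A x - b)
Stationarity (grad_x L = 0): Q x + c + A^T lambda = 0.
Primal feasibility: A x = b.

This gives the KKT block system:
  [ Q   A^T ] [ x     ]   [-c ]
  [ A    0  ] [ lambda ] = [ b ]

Solving the linear system:
  x*      = (2.6361, 1.788, 0.9398)
  lambda* = (-0.9188, 7.0838)
  f(x*)   = 29.4123

x* = (2.6361, 1.788, 0.9398), lambda* = (-0.9188, 7.0838)


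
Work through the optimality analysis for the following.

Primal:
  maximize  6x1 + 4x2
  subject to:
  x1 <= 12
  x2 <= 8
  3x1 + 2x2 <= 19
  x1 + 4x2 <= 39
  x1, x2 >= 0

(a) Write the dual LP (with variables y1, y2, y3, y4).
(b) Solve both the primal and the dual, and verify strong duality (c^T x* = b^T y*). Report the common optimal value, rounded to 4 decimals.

The standard primal-dual pair for 'max c^T x s.t. A x <= b, x >= 0' is:
  Dual:  min b^T y  s.t.  A^T y >= c,  y >= 0.

So the dual LP is:
  minimize  12y1 + 8y2 + 19y3 + 39y4
  subject to:
    y1 + 3y3 + y4 >= 6
    y2 + 2y3 + 4y4 >= 4
    y1, y2, y3, y4 >= 0

Solving the primal: x* = (6.3333, 0).
  primal value c^T x* = 38.
Solving the dual: y* = (0, 0, 2, 0).
  dual value b^T y* = 38.
Strong duality: c^T x* = b^T y*. Confirmed.

38


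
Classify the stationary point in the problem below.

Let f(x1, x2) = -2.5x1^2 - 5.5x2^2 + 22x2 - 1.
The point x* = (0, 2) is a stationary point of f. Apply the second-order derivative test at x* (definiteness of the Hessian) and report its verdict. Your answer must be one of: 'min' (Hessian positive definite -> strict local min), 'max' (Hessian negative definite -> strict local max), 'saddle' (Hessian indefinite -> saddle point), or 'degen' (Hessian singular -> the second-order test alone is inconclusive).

Compute the Hessian H = grad^2 f:
  H = [[-5, 0], [0, -11]]
Verify stationarity: grad f(x*) = H x* + g = (0, 0).
Eigenvalues of H: -11, -5.
Both eigenvalues < 0, so H is negative definite -> x* is a strict local max.

max


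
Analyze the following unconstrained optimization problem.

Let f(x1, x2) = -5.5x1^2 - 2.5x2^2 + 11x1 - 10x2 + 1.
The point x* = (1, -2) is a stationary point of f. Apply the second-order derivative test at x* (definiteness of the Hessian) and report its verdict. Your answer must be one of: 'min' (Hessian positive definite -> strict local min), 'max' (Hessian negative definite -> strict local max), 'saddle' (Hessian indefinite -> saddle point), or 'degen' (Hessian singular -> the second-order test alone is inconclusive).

Compute the Hessian H = grad^2 f:
  H = [[-11, 0], [0, -5]]
Verify stationarity: grad f(x*) = H x* + g = (0, 0).
Eigenvalues of H: -11, -5.
Both eigenvalues < 0, so H is negative definite -> x* is a strict local max.

max


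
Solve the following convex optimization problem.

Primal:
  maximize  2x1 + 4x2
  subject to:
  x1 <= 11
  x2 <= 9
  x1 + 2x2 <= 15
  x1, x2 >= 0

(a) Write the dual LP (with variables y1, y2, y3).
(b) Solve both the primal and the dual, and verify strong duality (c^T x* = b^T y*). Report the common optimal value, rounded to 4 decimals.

The standard primal-dual pair for 'max c^T x s.t. A x <= b, x >= 0' is:
  Dual:  min b^T y  s.t.  A^T y >= c,  y >= 0.

So the dual LP is:
  minimize  11y1 + 9y2 + 15y3
  subject to:
    y1 + y3 >= 2
    y2 + 2y3 >= 4
    y1, y2, y3 >= 0

Solving the primal: x* = (0, 7.5).
  primal value c^T x* = 30.
Solving the dual: y* = (0, 0, 2).
  dual value b^T y* = 30.
Strong duality: c^T x* = b^T y*. Confirmed.

30


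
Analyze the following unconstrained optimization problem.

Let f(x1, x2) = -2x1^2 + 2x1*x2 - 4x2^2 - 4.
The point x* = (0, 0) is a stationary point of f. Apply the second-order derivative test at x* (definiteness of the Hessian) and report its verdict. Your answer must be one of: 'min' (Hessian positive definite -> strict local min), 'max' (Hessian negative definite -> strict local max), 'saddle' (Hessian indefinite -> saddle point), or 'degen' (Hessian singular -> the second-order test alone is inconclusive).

Compute the Hessian H = grad^2 f:
  H = [[-4, 2], [2, -8]]
Verify stationarity: grad f(x*) = H x* + g = (0, 0).
Eigenvalues of H: -8.8284, -3.1716.
Both eigenvalues < 0, so H is negative definite -> x* is a strict local max.

max


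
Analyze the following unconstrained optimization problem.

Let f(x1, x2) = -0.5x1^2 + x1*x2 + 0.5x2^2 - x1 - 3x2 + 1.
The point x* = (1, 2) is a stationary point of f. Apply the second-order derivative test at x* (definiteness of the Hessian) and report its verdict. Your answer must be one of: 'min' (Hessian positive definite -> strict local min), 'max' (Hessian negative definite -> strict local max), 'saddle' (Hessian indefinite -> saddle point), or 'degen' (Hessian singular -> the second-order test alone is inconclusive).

Compute the Hessian H = grad^2 f:
  H = [[-1, 1], [1, 1]]
Verify stationarity: grad f(x*) = H x* + g = (0, 0).
Eigenvalues of H: -1.4142, 1.4142.
Eigenvalues have mixed signs, so H is indefinite -> x* is a saddle point.

saddle


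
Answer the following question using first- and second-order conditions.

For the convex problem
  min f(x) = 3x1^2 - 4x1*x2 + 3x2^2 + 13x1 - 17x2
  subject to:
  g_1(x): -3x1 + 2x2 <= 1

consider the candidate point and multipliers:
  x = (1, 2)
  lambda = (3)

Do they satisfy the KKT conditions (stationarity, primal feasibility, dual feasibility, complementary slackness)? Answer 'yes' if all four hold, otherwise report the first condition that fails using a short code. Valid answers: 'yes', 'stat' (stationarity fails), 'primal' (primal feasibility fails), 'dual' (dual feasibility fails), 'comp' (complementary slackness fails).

Gradient of f: grad f(x) = Q x + c = (11, -9)
Constraint values g_i(x) = a_i^T x - b_i:
  g_1((1, 2)) = 0
Stationarity residual: grad f(x) + sum_i lambda_i a_i = (2, -3)
  -> stationarity FAILS
Primal feasibility (all g_i <= 0): OK
Dual feasibility (all lambda_i >= 0): OK
Complementary slackness (lambda_i * g_i(x) = 0 for all i): OK

Verdict: the first failing condition is stationarity -> stat.

stat


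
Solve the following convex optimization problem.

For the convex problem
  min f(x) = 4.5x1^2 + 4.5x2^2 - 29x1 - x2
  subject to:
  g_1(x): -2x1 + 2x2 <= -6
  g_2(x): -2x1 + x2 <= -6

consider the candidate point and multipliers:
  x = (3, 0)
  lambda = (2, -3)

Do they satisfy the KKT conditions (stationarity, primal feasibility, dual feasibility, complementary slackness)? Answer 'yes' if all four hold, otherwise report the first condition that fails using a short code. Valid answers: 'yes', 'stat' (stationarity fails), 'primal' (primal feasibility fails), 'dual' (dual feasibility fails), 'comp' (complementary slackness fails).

Gradient of f: grad f(x) = Q x + c = (-2, -1)
Constraint values g_i(x) = a_i^T x - b_i:
  g_1((3, 0)) = 0
  g_2((3, 0)) = 0
Stationarity residual: grad f(x) + sum_i lambda_i a_i = (0, 0)
  -> stationarity OK
Primal feasibility (all g_i <= 0): OK
Dual feasibility (all lambda_i >= 0): FAILS
Complementary slackness (lambda_i * g_i(x) = 0 for all i): OK

Verdict: the first failing condition is dual_feasibility -> dual.

dual


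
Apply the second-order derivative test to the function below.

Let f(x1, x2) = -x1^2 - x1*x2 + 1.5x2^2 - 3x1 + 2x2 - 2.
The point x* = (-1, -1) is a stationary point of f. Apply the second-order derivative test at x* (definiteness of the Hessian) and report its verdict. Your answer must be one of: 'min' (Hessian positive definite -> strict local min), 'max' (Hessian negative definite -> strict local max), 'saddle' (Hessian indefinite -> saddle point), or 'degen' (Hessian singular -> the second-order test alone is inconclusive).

Compute the Hessian H = grad^2 f:
  H = [[-2, -1], [-1, 3]]
Verify stationarity: grad f(x*) = H x* + g = (0, 0).
Eigenvalues of H: -2.1926, 3.1926.
Eigenvalues have mixed signs, so H is indefinite -> x* is a saddle point.

saddle


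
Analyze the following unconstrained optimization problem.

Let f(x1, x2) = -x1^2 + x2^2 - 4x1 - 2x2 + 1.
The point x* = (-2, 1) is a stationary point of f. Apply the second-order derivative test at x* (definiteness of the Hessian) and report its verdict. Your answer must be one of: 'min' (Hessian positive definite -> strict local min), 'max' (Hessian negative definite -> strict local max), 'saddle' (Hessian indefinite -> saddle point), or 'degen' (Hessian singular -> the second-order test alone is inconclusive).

Compute the Hessian H = grad^2 f:
  H = [[-2, 0], [0, 2]]
Verify stationarity: grad f(x*) = H x* + g = (0, 0).
Eigenvalues of H: -2, 2.
Eigenvalues have mixed signs, so H is indefinite -> x* is a saddle point.

saddle


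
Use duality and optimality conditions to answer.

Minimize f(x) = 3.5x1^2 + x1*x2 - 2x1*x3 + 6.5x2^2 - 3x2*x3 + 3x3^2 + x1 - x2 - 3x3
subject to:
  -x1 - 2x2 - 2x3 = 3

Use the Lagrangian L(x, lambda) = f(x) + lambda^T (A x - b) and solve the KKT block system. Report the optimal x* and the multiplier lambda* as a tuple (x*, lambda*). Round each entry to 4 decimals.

Form the Lagrangian:
  L(x, lambda) = (1/2) x^T Q x + c^T x + lambda^T (A x - b)
Stationarity (grad_x L = 0): Q x + c + A^T lambda = 0.
Primal feasibility: A x = b.

This gives the KKT block system:
  [ Q   A^T ] [ x     ]   [-c ]
  [ A    0  ] [ lambda ] = [ b ]

Solving the linear system:
  x*      = (-0.6485, -0.4255, -0.7503)
  lambda* = (-2.4642)
  f(x*)   = 4.7103

x* = (-0.6485, -0.4255, -0.7503), lambda* = (-2.4642)


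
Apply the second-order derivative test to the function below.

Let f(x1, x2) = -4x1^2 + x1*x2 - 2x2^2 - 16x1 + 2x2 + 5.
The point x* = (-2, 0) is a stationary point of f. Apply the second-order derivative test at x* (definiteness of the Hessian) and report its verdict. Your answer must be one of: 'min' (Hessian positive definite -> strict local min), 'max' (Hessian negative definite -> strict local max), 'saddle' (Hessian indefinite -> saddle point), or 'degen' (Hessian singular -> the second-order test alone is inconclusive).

Compute the Hessian H = grad^2 f:
  H = [[-8, 1], [1, -4]]
Verify stationarity: grad f(x*) = H x* + g = (0, 0).
Eigenvalues of H: -8.2361, -3.7639.
Both eigenvalues < 0, so H is negative definite -> x* is a strict local max.

max


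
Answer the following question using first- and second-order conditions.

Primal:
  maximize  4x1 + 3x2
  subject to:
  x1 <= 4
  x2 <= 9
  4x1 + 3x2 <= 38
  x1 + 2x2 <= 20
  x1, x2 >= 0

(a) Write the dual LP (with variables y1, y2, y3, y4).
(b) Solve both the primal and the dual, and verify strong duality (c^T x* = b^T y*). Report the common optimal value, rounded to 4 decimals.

The standard primal-dual pair for 'max c^T x s.t. A x <= b, x >= 0' is:
  Dual:  min b^T y  s.t.  A^T y >= c,  y >= 0.

So the dual LP is:
  minimize  4y1 + 9y2 + 38y3 + 20y4
  subject to:
    y1 + 4y3 + y4 >= 4
    y2 + 3y3 + 2y4 >= 3
    y1, y2, y3, y4 >= 0

Solving the primal: x* = (4, 7.3333).
  primal value c^T x* = 38.
Solving the dual: y* = (0, 0, 1, 0).
  dual value b^T y* = 38.
Strong duality: c^T x* = b^T y*. Confirmed.

38


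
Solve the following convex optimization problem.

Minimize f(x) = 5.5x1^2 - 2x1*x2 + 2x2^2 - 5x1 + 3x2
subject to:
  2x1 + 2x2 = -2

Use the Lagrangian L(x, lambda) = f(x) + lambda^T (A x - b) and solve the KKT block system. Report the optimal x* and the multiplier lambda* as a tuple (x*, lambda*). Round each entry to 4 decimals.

Form the Lagrangian:
  L(x, lambda) = (1/2) x^T Q x + c^T x + lambda^T (A x - b)
Stationarity (grad_x L = 0): Q x + c + A^T lambda = 0.
Primal feasibility: A x = b.

This gives the KKT block system:
  [ Q   A^T ] [ x     ]   [-c ]
  [ A    0  ] [ lambda ] = [ b ]

Solving the linear system:
  x*      = (0.1053, -1.1053)
  lambda* = (0.8158)
  f(x*)   = -1.1053

x* = (0.1053, -1.1053), lambda* = (0.8158)


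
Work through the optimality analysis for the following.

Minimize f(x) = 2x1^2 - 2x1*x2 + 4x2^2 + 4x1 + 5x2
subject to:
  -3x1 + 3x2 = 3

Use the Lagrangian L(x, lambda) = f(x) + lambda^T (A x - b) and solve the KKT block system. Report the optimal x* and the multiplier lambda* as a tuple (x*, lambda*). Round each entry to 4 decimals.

Form the Lagrangian:
  L(x, lambda) = (1/2) x^T Q x + c^T x + lambda^T (A x - b)
Stationarity (grad_x L = 0): Q x + c + A^T lambda = 0.
Primal feasibility: A x = b.

This gives the KKT block system:
  [ Q   A^T ] [ x     ]   [-c ]
  [ A    0  ] [ lambda ] = [ b ]

Solving the linear system:
  x*      = (-1.875, -0.875)
  lambda* = (-0.5833)
  f(x*)   = -5.0625

x* = (-1.875, -0.875), lambda* = (-0.5833)


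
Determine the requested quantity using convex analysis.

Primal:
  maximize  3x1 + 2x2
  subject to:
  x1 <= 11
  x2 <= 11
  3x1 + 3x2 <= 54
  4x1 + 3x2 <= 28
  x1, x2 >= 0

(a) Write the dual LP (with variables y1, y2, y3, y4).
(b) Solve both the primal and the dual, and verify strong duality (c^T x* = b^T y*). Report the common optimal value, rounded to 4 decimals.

The standard primal-dual pair for 'max c^T x s.t. A x <= b, x >= 0' is:
  Dual:  min b^T y  s.t.  A^T y >= c,  y >= 0.

So the dual LP is:
  minimize  11y1 + 11y2 + 54y3 + 28y4
  subject to:
    y1 + 3y3 + 4y4 >= 3
    y2 + 3y3 + 3y4 >= 2
    y1, y2, y3, y4 >= 0

Solving the primal: x* = (7, 0).
  primal value c^T x* = 21.
Solving the dual: y* = (0, 0, 0, 0.75).
  dual value b^T y* = 21.
Strong duality: c^T x* = b^T y*. Confirmed.

21


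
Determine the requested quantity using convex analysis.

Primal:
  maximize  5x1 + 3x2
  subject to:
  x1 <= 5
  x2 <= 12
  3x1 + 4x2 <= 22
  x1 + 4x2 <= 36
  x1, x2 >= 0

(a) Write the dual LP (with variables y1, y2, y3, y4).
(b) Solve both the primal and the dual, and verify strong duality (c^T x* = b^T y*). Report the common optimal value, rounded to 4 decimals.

The standard primal-dual pair for 'max c^T x s.t. A x <= b, x >= 0' is:
  Dual:  min b^T y  s.t.  A^T y >= c,  y >= 0.

So the dual LP is:
  minimize  5y1 + 12y2 + 22y3 + 36y4
  subject to:
    y1 + 3y3 + y4 >= 5
    y2 + 4y3 + 4y4 >= 3
    y1, y2, y3, y4 >= 0

Solving the primal: x* = (5, 1.75).
  primal value c^T x* = 30.25.
Solving the dual: y* = (2.75, 0, 0.75, 0).
  dual value b^T y* = 30.25.
Strong duality: c^T x* = b^T y*. Confirmed.

30.25


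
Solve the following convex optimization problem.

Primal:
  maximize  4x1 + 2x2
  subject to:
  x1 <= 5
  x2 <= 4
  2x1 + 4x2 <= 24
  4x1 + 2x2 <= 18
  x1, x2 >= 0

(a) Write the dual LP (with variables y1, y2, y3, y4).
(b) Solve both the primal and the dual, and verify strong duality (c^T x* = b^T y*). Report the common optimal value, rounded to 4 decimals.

The standard primal-dual pair for 'max c^T x s.t. A x <= b, x >= 0' is:
  Dual:  min b^T y  s.t.  A^T y >= c,  y >= 0.

So the dual LP is:
  minimize  5y1 + 4y2 + 24y3 + 18y4
  subject to:
    y1 + 2y3 + 4y4 >= 4
    y2 + 4y3 + 2y4 >= 2
    y1, y2, y3, y4 >= 0

Solving the primal: x* = (2.5, 4).
  primal value c^T x* = 18.
Solving the dual: y* = (0, 0, 0, 1).
  dual value b^T y* = 18.
Strong duality: c^T x* = b^T y*. Confirmed.

18


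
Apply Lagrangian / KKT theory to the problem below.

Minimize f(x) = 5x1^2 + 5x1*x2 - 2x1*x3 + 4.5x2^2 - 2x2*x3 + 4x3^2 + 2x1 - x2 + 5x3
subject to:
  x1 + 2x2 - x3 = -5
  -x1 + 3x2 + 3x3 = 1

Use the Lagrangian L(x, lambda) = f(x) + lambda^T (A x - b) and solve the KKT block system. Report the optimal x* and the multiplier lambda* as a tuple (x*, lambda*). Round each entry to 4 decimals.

Form the Lagrangian:
  L(x, lambda) = (1/2) x^T Q x + c^T x + lambda^T (A x - b)
Stationarity (grad_x L = 0): Q x + c + A^T lambda = 0.
Primal feasibility: A x = b.

This gives the KKT block system:
  [ Q   A^T ] [ x     ]   [-c ]
  [ A    0  ] [ lambda ] = [ b ]

Solving the linear system:
  x*      = (-0.8388, -1.3691, 1.4229)
  lambda* = (13.7204, -2.3595)
  f(x*)   = 38.8836

x* = (-0.8388, -1.3691, 1.4229), lambda* = (13.7204, -2.3595)


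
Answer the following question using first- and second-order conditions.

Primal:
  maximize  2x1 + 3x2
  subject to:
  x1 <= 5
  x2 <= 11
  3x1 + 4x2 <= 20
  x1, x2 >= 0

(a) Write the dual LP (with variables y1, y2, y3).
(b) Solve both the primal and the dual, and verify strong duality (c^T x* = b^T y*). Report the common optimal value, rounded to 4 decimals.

The standard primal-dual pair for 'max c^T x s.t. A x <= b, x >= 0' is:
  Dual:  min b^T y  s.t.  A^T y >= c,  y >= 0.

So the dual LP is:
  minimize  5y1 + 11y2 + 20y3
  subject to:
    y1 + 3y3 >= 2
    y2 + 4y3 >= 3
    y1, y2, y3 >= 0

Solving the primal: x* = (0, 5).
  primal value c^T x* = 15.
Solving the dual: y* = (0, 0, 0.75).
  dual value b^T y* = 15.
Strong duality: c^T x* = b^T y*. Confirmed.

15


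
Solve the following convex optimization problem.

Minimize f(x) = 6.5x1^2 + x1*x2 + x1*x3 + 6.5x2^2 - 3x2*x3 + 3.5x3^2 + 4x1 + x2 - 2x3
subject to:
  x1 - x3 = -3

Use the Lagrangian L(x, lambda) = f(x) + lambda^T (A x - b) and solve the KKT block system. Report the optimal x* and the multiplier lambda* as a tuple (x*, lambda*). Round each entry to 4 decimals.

Form the Lagrangian:
  L(x, lambda) = (1/2) x^T Q x + c^T x + lambda^T (A x - b)
Stationarity (grad_x L = 0): Q x + c + A^T lambda = 0.
Primal feasibility: A x = b.

This gives the KKT block system:
  [ Q   A^T ] [ x     ]   [-c ]
  [ A    0  ] [ lambda ] = [ b ]

Solving the linear system:
  x*      = (-1.1418, 0.4397, 1.8582)
  lambda* = (8.5461)
  f(x*)   = 8.8972

x* = (-1.1418, 0.4397, 1.8582), lambda* = (8.5461)


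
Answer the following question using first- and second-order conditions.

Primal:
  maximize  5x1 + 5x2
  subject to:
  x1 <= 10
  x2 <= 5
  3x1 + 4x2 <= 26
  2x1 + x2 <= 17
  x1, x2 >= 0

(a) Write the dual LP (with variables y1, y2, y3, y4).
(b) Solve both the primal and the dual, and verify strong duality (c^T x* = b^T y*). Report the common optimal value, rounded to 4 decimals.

The standard primal-dual pair for 'max c^T x s.t. A x <= b, x >= 0' is:
  Dual:  min b^T y  s.t.  A^T y >= c,  y >= 0.

So the dual LP is:
  minimize  10y1 + 5y2 + 26y3 + 17y4
  subject to:
    y1 + 3y3 + 2y4 >= 5
    y2 + 4y3 + y4 >= 5
    y1, y2, y3, y4 >= 0

Solving the primal: x* = (8.4, 0.2).
  primal value c^T x* = 43.
Solving the dual: y* = (0, 0, 1, 1).
  dual value b^T y* = 43.
Strong duality: c^T x* = b^T y*. Confirmed.

43


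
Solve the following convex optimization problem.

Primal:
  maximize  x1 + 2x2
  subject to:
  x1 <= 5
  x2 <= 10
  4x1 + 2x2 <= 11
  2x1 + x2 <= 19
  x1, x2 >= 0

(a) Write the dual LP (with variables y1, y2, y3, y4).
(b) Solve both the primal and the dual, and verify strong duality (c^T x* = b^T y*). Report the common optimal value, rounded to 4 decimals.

The standard primal-dual pair for 'max c^T x s.t. A x <= b, x >= 0' is:
  Dual:  min b^T y  s.t.  A^T y >= c,  y >= 0.

So the dual LP is:
  minimize  5y1 + 10y2 + 11y3 + 19y4
  subject to:
    y1 + 4y3 + 2y4 >= 1
    y2 + 2y3 + y4 >= 2
    y1, y2, y3, y4 >= 0

Solving the primal: x* = (0, 5.5).
  primal value c^T x* = 11.
Solving the dual: y* = (0, 0, 1, 0).
  dual value b^T y* = 11.
Strong duality: c^T x* = b^T y*. Confirmed.

11
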